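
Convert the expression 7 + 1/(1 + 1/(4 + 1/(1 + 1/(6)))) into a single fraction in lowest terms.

321/41

Use the convergent recurrence hₖ = aₖ·hₖ₋₁ + hₖ₋₂ (and likewise for the denominators kₖ):
a_0 = 7: 7/1
a_1 = 1: 8/1
a_2 = 4: 39/5
a_3 = 1: 47/6
a_4 = 6: 321/41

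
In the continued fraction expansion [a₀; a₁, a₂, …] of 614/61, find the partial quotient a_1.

15

614 ÷ 61 → quotient 10, remainder 4
61 ÷ 4 → quotient 15, remainder 1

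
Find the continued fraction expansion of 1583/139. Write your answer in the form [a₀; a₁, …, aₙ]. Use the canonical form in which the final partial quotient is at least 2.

[11; 2, 1, 1, 2, 1, 7]

⌊1583/139⌋ = 11, remainder 54
⌊139/54⌋ = 2, remainder 31
⌊54/31⌋ = 1, remainder 23
⌊31/23⌋ = 1, remainder 8
⌊23/8⌋ = 2, remainder 7
⌊8/7⌋ = 1, remainder 1
⌊7/1⌋ = 7, remainder 0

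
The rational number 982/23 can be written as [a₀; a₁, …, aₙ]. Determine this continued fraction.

982 ÷ 23 → quotient 42, remainder 16
23 ÷ 16 → quotient 1, remainder 7
16 ÷ 7 → quotient 2, remainder 2
7 ÷ 2 → quotient 3, remainder 1
2 ÷ 1 → quotient 2, remainder 0

[42; 1, 2, 3, 2]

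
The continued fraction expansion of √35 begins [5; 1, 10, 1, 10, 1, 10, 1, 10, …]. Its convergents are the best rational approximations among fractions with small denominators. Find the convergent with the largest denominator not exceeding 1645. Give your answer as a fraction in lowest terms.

List convergents until the denominator exceeds the bound:
a_0 = 5: 5/1  (≤ bound)
a_1 = 1: 6/1  (≤ bound)
a_2 = 10: 65/11  (≤ bound)
a_3 = 1: 71/12  (≤ bound)
a_4 = 10: 775/131  (≤ bound)
a_5 = 1: 846/143  (≤ bound)
a_6 = 10: 9235/1561  (≤ bound)
a_7 = 1: 10081/1704  (> 1645, stop)

9235/1561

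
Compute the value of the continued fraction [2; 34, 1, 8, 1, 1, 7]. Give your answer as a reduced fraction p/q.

Start with 7.
1 + 1/(7/1) = 1 + 1/7 = 8/7
1 + 1/(8/7) = 1 + 7/8 = 15/8
8 + 1/(15/8) = 8 + 8/15 = 128/15
1 + 1/(128/15) = 1 + 15/128 = 143/128
34 + 1/(143/128) = 34 + 128/143 = 4990/143
2 + 1/(4990/143) = 2 + 143/4990 = 10123/4990

10123/4990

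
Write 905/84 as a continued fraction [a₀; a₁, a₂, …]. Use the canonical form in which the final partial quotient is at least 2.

[10; 1, 3, 2, 2, 1, 2]

905 ÷ 84 → quotient 10, remainder 65
84 ÷ 65 → quotient 1, remainder 19
65 ÷ 19 → quotient 3, remainder 8
19 ÷ 8 → quotient 2, remainder 3
8 ÷ 3 → quotient 2, remainder 2
3 ÷ 2 → quotient 1, remainder 1
2 ÷ 1 → quotient 2, remainder 0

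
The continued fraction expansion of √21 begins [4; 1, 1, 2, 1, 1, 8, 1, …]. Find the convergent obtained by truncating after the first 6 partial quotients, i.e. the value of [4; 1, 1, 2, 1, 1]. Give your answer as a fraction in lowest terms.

Start with 1.
1 + 1/(1/1) = 1 + 1/1 = 2/1
2 + 1/(2/1) = 2 + 1/2 = 5/2
1 + 1/(5/2) = 1 + 2/5 = 7/5
1 + 1/(7/5) = 1 + 5/7 = 12/7
4 + 1/(12/7) = 4 + 7/12 = 55/12

55/12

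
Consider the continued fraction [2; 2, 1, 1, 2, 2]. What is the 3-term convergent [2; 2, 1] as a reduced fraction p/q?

7/3

a_0 = 2: 2/1
a_1 = 2: 5/2
a_2 = 1: 7/3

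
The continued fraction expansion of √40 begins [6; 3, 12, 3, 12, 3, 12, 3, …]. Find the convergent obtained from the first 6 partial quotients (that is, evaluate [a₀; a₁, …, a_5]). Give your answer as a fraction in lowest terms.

27379/4329

Starting at the tail and folding back:
Start with 3.
12 + 1/(3/1) = 12 + 1/3 = 37/3
3 + 1/(37/3) = 3 + 3/37 = 114/37
12 + 1/(114/37) = 12 + 37/114 = 1405/114
3 + 1/(1405/114) = 3 + 114/1405 = 4329/1405
6 + 1/(4329/1405) = 6 + 1405/4329 = 27379/4329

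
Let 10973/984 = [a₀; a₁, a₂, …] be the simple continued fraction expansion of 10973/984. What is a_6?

Apply division with remainder until the remainder is 0:
10973 = 11·984 + 149, so a_0 = 11
984 = 6·149 + 90, so a_1 = 6
149 = 1·90 + 59, so a_2 = 1
90 = 1·59 + 31, so a_3 = 1
59 = 1·31 + 28, so a_4 = 1
31 = 1·28 + 3, so a_5 = 1
28 = 9·3 + 1, so a_6 = 9

9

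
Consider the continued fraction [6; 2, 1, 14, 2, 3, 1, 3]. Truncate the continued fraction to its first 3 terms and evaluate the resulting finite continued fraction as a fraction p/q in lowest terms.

19/3

a_0 = 6: 6/1
a_1 = 2: 13/2
a_2 = 1: 19/3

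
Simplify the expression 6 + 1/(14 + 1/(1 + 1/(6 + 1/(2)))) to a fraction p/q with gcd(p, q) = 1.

1353/223

Use the convergent recurrence hₖ = aₖ·hₖ₋₁ + hₖ₋₂ (and likewise for the denominators kₖ):
a_0 = 6: 6/1
a_1 = 14: 85/14
a_2 = 1: 91/15
a_3 = 6: 631/104
a_4 = 2: 1353/223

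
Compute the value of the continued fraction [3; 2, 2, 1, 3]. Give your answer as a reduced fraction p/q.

89/26

Start with 3.
1 + 1/(3/1) = 1 + 1/3 = 4/3
2 + 1/(4/3) = 2 + 3/4 = 11/4
2 + 1/(11/4) = 2 + 4/11 = 26/11
3 + 1/(26/11) = 3 + 11/26 = 89/26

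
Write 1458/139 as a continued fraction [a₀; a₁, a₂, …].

1458 = 10·139 + 68, so a_0 = 10
139 = 2·68 + 3, so a_1 = 2
68 = 22·3 + 2, so a_2 = 22
3 = 1·2 + 1, so a_3 = 1
2 = 2·1 + 0, so a_4 = 2

[10; 2, 22, 1, 2]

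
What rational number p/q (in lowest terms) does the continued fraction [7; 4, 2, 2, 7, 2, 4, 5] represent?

a_0 = 7: 7/1
a_1 = 4: 29/4
a_2 = 2: 65/9
a_3 = 2: 159/22
a_4 = 7: 1178/163
a_5 = 2: 2515/348
a_6 = 4: 11238/1555
a_7 = 5: 58705/8123

58705/8123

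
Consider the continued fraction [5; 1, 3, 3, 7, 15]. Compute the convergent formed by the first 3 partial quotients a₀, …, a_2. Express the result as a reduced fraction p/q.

Start with 3.
1 + 1/(3/1) = 1 + 1/3 = 4/3
5 + 1/(4/3) = 5 + 3/4 = 23/4

23/4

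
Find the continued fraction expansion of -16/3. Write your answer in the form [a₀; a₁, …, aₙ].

⌊-16/3⌋ = -6, remainder 2
⌊3/2⌋ = 1, remainder 1
⌊2/1⌋ = 2, remainder 0

[-6; 1, 2]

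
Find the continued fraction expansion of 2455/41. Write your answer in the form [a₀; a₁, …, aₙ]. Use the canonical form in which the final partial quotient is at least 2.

⌊2455/41⌋ = 59, remainder 36
⌊41/36⌋ = 1, remainder 5
⌊36/5⌋ = 7, remainder 1
⌊5/1⌋ = 5, remainder 0

[59; 1, 7, 5]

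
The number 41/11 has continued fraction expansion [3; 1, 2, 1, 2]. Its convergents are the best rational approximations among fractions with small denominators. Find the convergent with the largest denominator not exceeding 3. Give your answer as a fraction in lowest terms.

a_0 = 3: 3/1  (≤ bound)
a_1 = 1: 4/1  (≤ bound)
a_2 = 2: 11/3  (≤ bound)
a_3 = 1: 15/4  (> 3, stop)

11/3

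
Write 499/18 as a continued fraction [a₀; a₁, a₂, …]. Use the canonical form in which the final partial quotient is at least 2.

⌊499/18⌋ = 27, remainder 13
⌊18/13⌋ = 1, remainder 5
⌊13/5⌋ = 2, remainder 3
⌊5/3⌋ = 1, remainder 2
⌊3/2⌋ = 1, remainder 1
⌊2/1⌋ = 2, remainder 0

[27; 1, 2, 1, 1, 2]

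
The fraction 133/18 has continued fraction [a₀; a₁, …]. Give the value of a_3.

133 ÷ 18 → quotient 7, remainder 7
18 ÷ 7 → quotient 2, remainder 4
7 ÷ 4 → quotient 1, remainder 3
4 ÷ 3 → quotient 1, remainder 1

1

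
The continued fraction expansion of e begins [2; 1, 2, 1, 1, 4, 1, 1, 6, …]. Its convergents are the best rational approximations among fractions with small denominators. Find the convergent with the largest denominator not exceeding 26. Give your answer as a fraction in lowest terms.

19/7

a_0 = 2: 2/1  (≤ bound)
a_1 = 1: 3/1  (≤ bound)
a_2 = 2: 8/3  (≤ bound)
a_3 = 1: 11/4  (≤ bound)
a_4 = 1: 19/7  (≤ bound)
a_5 = 4: 87/32  (> 26, stop)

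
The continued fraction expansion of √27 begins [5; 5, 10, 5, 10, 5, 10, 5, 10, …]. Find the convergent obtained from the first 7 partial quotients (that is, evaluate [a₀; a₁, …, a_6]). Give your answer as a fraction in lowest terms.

Start with 10.
5 + 1/(10/1) = 5 + 1/10 = 51/10
10 + 1/(51/10) = 10 + 10/51 = 520/51
5 + 1/(520/51) = 5 + 51/520 = 2651/520
10 + 1/(2651/520) = 10 + 520/2651 = 27030/2651
5 + 1/(27030/2651) = 5 + 2651/27030 = 137801/27030
5 + 1/(137801/27030) = 5 + 27030/137801 = 716035/137801

716035/137801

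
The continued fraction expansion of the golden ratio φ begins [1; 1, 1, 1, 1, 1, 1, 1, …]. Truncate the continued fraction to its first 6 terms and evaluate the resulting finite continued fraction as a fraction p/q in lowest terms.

13/8

a_0 = 1: 1/1
a_1 = 1: 2/1
a_2 = 1: 3/2
a_3 = 1: 5/3
a_4 = 1: 8/5
a_5 = 1: 13/8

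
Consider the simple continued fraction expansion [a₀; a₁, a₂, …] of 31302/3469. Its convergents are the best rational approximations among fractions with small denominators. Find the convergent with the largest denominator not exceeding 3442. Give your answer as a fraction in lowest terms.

a_0 = 9: 9/1  (≤ bound)
a_1 = 42: 379/42  (≤ bound)
a_2 = 1: 388/43  (≤ bound)
a_3 = 4: 1931/214  (≤ bound)
a_4 = 1: 2319/257  (≤ bound)
a_5 = 3: 8888/985  (≤ bound)
a_6 = 1: 11207/1242  (≤ bound)
a_7 = 2: 31302/3469  (> 3442, stop)

11207/1242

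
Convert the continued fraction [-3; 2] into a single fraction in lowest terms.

-5/2

a_0 = -3: -3/1
a_1 = 2: -5/2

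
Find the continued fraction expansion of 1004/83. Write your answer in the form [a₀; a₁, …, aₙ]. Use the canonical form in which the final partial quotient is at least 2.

Apply division with remainder until the remainder is 0:
1004 = 12·83 + 8, so a_0 = 12
83 = 10·8 + 3, so a_1 = 10
8 = 2·3 + 2, so a_2 = 2
3 = 1·2 + 1, so a_3 = 1
2 = 2·1 + 0, so a_4 = 2

[12; 10, 2, 1, 2]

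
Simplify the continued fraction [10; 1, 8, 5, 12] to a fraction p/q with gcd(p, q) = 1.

Build up convergents one term at a time:
a_0 = 10: 10/1
a_1 = 1: 11/1
a_2 = 8: 98/9
a_3 = 5: 501/46
a_4 = 12: 6110/561

6110/561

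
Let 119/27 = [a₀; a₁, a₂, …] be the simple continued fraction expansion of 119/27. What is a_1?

Run the Euclidean algorithm, recording each quotient:
119 = 4·27 + 11, so a_0 = 4
27 = 2·11 + 5, so a_1 = 2

2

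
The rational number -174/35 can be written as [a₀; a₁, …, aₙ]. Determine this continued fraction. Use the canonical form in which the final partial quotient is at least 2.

[-5; 35]

Run the Euclidean algorithm, recording each quotient:
⌊-174/35⌋ = -5, remainder 1
⌊35/1⌋ = 35, remainder 0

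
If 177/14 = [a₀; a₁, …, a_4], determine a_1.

⌊177/14⌋ = 12, remainder 9
⌊14/9⌋ = 1, remainder 5

1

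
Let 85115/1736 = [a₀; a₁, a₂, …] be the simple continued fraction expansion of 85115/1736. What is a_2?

25

Apply division with remainder until the remainder is 0:
⌊85115/1736⌋ = 49, remainder 51
⌊1736/51⌋ = 34, remainder 2
⌊51/2⌋ = 25, remainder 1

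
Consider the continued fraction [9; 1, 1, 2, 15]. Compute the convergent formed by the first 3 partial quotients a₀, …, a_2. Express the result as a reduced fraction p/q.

19/2

Starting at the tail and folding back:
Start with 1.
1 + 1/(1/1) = 1 + 1/1 = 2/1
9 + 1/(2/1) = 9 + 1/2 = 19/2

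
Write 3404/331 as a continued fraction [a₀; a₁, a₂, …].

[10; 3, 1, 1, 11, 4]

3404 = 10·331 + 94, so a_0 = 10
331 = 3·94 + 49, so a_1 = 3
94 = 1·49 + 45, so a_2 = 1
49 = 1·45 + 4, so a_3 = 1
45 = 11·4 + 1, so a_4 = 11
4 = 4·1 + 0, so a_5 = 4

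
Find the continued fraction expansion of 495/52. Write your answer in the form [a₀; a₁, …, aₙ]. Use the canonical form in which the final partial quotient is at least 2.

Run the Euclidean algorithm, recording each quotient:
495 ÷ 52 → quotient 9, remainder 27
52 ÷ 27 → quotient 1, remainder 25
27 ÷ 25 → quotient 1, remainder 2
25 ÷ 2 → quotient 12, remainder 1
2 ÷ 1 → quotient 2, remainder 0

[9; 1, 1, 12, 2]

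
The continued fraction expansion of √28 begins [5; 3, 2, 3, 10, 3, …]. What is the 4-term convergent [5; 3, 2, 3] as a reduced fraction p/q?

Start with 3.
2 + 1/(3/1) = 2 + 1/3 = 7/3
3 + 1/(7/3) = 3 + 3/7 = 24/7
5 + 1/(24/7) = 5 + 7/24 = 127/24

127/24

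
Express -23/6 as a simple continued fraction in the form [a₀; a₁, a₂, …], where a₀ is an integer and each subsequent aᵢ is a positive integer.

-23 = -4·6 + 1, so a_0 = -4
6 = 6·1 + 0, so a_1 = 6

[-4; 6]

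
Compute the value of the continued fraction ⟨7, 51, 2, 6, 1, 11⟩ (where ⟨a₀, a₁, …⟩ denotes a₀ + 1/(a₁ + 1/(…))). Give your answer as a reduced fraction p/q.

64305/9161

Build up convergents one term at a time:
a_0 = 7: 7/1
a_1 = 51: 358/51
a_2 = 2: 723/103
a_3 = 6: 4696/669
a_4 = 1: 5419/772
a_5 = 11: 64305/9161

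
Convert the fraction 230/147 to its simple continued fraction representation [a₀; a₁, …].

Run the Euclidean algorithm, recording each quotient:
230 ÷ 147 → quotient 1, remainder 83
147 ÷ 83 → quotient 1, remainder 64
83 ÷ 64 → quotient 1, remainder 19
64 ÷ 19 → quotient 3, remainder 7
19 ÷ 7 → quotient 2, remainder 5
7 ÷ 5 → quotient 1, remainder 2
5 ÷ 2 → quotient 2, remainder 1
2 ÷ 1 → quotient 2, remainder 0

[1; 1, 1, 3, 2, 1, 2, 2]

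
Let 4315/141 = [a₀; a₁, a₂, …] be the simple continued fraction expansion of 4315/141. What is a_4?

⌊4315/141⌋ = 30, remainder 85
⌊141/85⌋ = 1, remainder 56
⌊85/56⌋ = 1, remainder 29
⌊56/29⌋ = 1, remainder 27
⌊29/27⌋ = 1, remainder 2

1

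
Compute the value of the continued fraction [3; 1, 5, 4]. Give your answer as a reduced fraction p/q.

Collapse the nested fraction from the inside out:
Start with 4.
5 + 1/(4/1) = 5 + 1/4 = 21/4
1 + 1/(21/4) = 1 + 4/21 = 25/21
3 + 1/(25/21) = 3 + 21/25 = 96/25

96/25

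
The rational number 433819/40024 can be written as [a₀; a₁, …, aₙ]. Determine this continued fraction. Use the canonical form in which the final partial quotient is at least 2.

Repeatedly divide and take the remainder:
433819 ÷ 40024 → quotient 10, remainder 33579
40024 ÷ 33579 → quotient 1, remainder 6445
33579 ÷ 6445 → quotient 5, remainder 1354
6445 ÷ 1354 → quotient 4, remainder 1029
1354 ÷ 1029 → quotient 1, remainder 325
1029 ÷ 325 → quotient 3, remainder 54
325 ÷ 54 → quotient 6, remainder 1
54 ÷ 1 → quotient 54, remainder 0

[10; 1, 5, 4, 1, 3, 6, 54]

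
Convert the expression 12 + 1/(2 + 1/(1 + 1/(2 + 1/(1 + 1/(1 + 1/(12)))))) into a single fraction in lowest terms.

2956/239

Start with 12.
1 + 1/(12/1) = 1 + 1/12 = 13/12
1 + 1/(13/12) = 1 + 12/13 = 25/13
2 + 1/(25/13) = 2 + 13/25 = 63/25
1 + 1/(63/25) = 1 + 25/63 = 88/63
2 + 1/(88/63) = 2 + 63/88 = 239/88
12 + 1/(239/88) = 12 + 88/239 = 2956/239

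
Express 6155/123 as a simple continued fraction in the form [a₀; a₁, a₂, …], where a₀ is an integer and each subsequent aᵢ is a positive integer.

[50; 24, 1, 1, 2]

Run the Euclidean algorithm, recording each quotient:
⌊6155/123⌋ = 50, remainder 5
⌊123/5⌋ = 24, remainder 3
⌊5/3⌋ = 1, remainder 2
⌊3/2⌋ = 1, remainder 1
⌊2/1⌋ = 2, remainder 0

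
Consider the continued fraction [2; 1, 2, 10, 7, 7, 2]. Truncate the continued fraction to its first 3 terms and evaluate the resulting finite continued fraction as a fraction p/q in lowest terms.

8/3

Build up convergents one term at a time:
a_0 = 2: 2/1
a_1 = 1: 3/1
a_2 = 2: 8/3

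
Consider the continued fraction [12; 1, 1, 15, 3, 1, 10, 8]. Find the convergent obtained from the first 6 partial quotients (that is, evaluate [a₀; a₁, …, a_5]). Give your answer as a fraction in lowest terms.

1577/126

a_0 = 12: 12/1
a_1 = 1: 13/1
a_2 = 1: 25/2
a_3 = 15: 388/31
a_4 = 3: 1189/95
a_5 = 1: 1577/126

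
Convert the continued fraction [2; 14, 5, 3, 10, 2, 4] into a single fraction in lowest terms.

Compute successive convergents:
a_0 = 2: 2/1
a_1 = 14: 29/14
a_2 = 5: 147/71
a_3 = 3: 470/227
a_4 = 10: 4847/2341
a_5 = 2: 10164/4909
a_6 = 4: 45503/21977

45503/21977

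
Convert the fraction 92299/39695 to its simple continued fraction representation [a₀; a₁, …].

Apply division with remainder until the remainder is 0:
92299 ÷ 39695 → quotient 2, remainder 12909
39695 ÷ 12909 → quotient 3, remainder 968
12909 ÷ 968 → quotient 13, remainder 325
968 ÷ 325 → quotient 2, remainder 318
325 ÷ 318 → quotient 1, remainder 7
318 ÷ 7 → quotient 45, remainder 3
7 ÷ 3 → quotient 2, remainder 1
3 ÷ 1 → quotient 3, remainder 0

[2; 3, 13, 2, 1, 45, 2, 3]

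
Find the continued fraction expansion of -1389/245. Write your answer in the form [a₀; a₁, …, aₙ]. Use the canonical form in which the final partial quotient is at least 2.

⌊-1389/245⌋ = -6, remainder 81
⌊245/81⌋ = 3, remainder 2
⌊81/2⌋ = 40, remainder 1
⌊2/1⌋ = 2, remainder 0

[-6; 3, 40, 2]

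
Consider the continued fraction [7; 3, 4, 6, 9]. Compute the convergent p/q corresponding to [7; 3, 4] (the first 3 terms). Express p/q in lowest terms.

Start with 4.
3 + 1/(4/1) = 3 + 1/4 = 13/4
7 + 1/(13/4) = 7 + 4/13 = 95/13

95/13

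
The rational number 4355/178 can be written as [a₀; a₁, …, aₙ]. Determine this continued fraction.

4355 ÷ 178 → quotient 24, remainder 83
178 ÷ 83 → quotient 2, remainder 12
83 ÷ 12 → quotient 6, remainder 11
12 ÷ 11 → quotient 1, remainder 1
11 ÷ 1 → quotient 11, remainder 0

[24; 2, 6, 1, 11]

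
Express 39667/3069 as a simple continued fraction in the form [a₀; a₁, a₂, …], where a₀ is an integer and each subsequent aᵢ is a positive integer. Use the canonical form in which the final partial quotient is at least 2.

[12; 1, 12, 2, 1, 10, 3, 2]

Run the Euclidean algorithm, recording each quotient:
39667 = 12·3069 + 2839, so a_0 = 12
3069 = 1·2839 + 230, so a_1 = 1
2839 = 12·230 + 79, so a_2 = 12
230 = 2·79 + 72, so a_3 = 2
79 = 1·72 + 7, so a_4 = 1
72 = 10·7 + 2, so a_5 = 10
7 = 3·2 + 1, so a_6 = 3
2 = 2·1 + 0, so a_7 = 2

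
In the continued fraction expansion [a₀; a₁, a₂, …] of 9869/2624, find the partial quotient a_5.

9869 = 3·2624 + 1997, so a_0 = 3
2624 = 1·1997 + 627, so a_1 = 1
1997 = 3·627 + 116, so a_2 = 3
627 = 5·116 + 47, so a_3 = 5
116 = 2·47 + 22, so a_4 = 2
47 = 2·22 + 3, so a_5 = 2

2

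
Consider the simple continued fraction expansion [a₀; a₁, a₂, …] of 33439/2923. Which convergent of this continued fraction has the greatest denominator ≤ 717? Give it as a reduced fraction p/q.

286/25

List convergents until the denominator exceeds the bound:
a_0 = 11: 11/1  (≤ bound)
a_1 = 2: 23/2  (≤ bound)
a_2 = 3: 80/7  (≤ bound)
a_3 = 1: 103/9  (≤ bound)
a_4 = 1: 183/16  (≤ bound)
a_5 = 1: 286/25  (≤ bound)
a_6 = 38: 11051/966  (> 717, stop)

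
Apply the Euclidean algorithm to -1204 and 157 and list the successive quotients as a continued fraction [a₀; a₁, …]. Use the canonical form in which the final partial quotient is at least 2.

[-8; 3, 52]

-1204 ÷ 157 → quotient -8, remainder 52
157 ÷ 52 → quotient 3, remainder 1
52 ÷ 1 → quotient 52, remainder 0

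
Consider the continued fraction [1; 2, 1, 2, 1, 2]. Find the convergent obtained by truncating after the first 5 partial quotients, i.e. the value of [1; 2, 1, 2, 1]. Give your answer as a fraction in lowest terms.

Start with 1.
2 + 1/(1/1) = 2 + 1/1 = 3/1
1 + 1/(3/1) = 1 + 1/3 = 4/3
2 + 1/(4/3) = 2 + 3/4 = 11/4
1 + 1/(11/4) = 1 + 4/11 = 15/11

15/11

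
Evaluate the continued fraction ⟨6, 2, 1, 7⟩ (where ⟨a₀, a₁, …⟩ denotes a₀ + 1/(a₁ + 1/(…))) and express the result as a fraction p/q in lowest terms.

Starting at the tail and folding back:
Start with 7.
1 + 1/(7/1) = 1 + 1/7 = 8/7
2 + 1/(8/7) = 2 + 7/8 = 23/8
6 + 1/(23/8) = 6 + 8/23 = 146/23

146/23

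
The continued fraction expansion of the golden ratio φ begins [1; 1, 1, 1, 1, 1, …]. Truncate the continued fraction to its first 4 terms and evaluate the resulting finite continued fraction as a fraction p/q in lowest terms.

5/3

Use the convergent recurrence hₖ = aₖ·hₖ₋₁ + hₖ₋₂ (and likewise for the denominators kₖ):
a_0 = 1: 1/1
a_1 = 1: 2/1
a_2 = 1: 3/2
a_3 = 1: 5/3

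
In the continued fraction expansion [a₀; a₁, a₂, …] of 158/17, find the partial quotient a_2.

2

Repeatedly divide and take the remainder:
158 ÷ 17 → quotient 9, remainder 5
17 ÷ 5 → quotient 3, remainder 2
5 ÷ 2 → quotient 2, remainder 1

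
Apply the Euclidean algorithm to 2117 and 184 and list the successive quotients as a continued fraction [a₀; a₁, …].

2117 = 11·184 + 93, so a_0 = 11
184 = 1·93 + 91, so a_1 = 1
93 = 1·91 + 2, so a_2 = 1
91 = 45·2 + 1, so a_3 = 45
2 = 2·1 + 0, so a_4 = 2

[11; 1, 1, 45, 2]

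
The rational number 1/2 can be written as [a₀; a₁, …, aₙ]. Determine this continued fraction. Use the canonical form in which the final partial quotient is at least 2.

1 ÷ 2 → quotient 0, remainder 1
2 ÷ 1 → quotient 2, remainder 0

[0; 2]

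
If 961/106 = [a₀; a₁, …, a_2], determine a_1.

⌊961/106⌋ = 9, remainder 7
⌊106/7⌋ = 15, remainder 1

15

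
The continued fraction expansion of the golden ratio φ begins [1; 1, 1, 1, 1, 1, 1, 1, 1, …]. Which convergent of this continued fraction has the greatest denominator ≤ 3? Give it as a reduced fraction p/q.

List convergents until the denominator exceeds the bound:
a_0 = 1: 1/1  (≤ bound)
a_1 = 1: 2/1  (≤ bound)
a_2 = 1: 3/2  (≤ bound)
a_3 = 1: 5/3  (≤ bound)
a_4 = 1: 8/5  (> 3, stop)

5/3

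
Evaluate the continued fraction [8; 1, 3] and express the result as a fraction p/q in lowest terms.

35/4

a_0 = 8: 8/1
a_1 = 1: 9/1
a_2 = 3: 35/4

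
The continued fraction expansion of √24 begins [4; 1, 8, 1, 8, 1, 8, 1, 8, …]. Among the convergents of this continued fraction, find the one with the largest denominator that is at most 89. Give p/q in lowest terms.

436/89

List convergents until the denominator exceeds the bound:
a_0 = 4: 4/1  (≤ bound)
a_1 = 1: 5/1  (≤ bound)
a_2 = 8: 44/9  (≤ bound)
a_3 = 1: 49/10  (≤ bound)
a_4 = 8: 436/89  (≤ bound)
a_5 = 1: 485/99  (> 89, stop)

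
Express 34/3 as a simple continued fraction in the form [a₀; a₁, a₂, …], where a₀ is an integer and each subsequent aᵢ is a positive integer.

[11; 3]

34 = 11·3 + 1, so a_0 = 11
3 = 3·1 + 0, so a_1 = 3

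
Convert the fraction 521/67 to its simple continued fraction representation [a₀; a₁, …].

[7; 1, 3, 2, 7]

Repeatedly divide and take the remainder:
521 ÷ 67 → quotient 7, remainder 52
67 ÷ 52 → quotient 1, remainder 15
52 ÷ 15 → quotient 3, remainder 7
15 ÷ 7 → quotient 2, remainder 1
7 ÷ 1 → quotient 7, remainder 0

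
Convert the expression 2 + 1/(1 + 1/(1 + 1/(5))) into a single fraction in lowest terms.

Work from the innermost term outward:
Start with 5.
1 + 1/(5/1) = 1 + 1/5 = 6/5
1 + 1/(6/5) = 1 + 5/6 = 11/6
2 + 1/(11/6) = 2 + 6/11 = 28/11

28/11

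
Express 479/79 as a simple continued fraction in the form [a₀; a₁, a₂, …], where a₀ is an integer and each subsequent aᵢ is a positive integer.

Run the Euclidean algorithm, recording each quotient:
⌊479/79⌋ = 6, remainder 5
⌊79/5⌋ = 15, remainder 4
⌊5/4⌋ = 1, remainder 1
⌊4/1⌋ = 4, remainder 0

[6; 15, 1, 4]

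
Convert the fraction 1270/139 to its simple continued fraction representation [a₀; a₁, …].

1270 ÷ 139 → quotient 9, remainder 19
139 ÷ 19 → quotient 7, remainder 6
19 ÷ 6 → quotient 3, remainder 1
6 ÷ 1 → quotient 6, remainder 0

[9; 7, 3, 6]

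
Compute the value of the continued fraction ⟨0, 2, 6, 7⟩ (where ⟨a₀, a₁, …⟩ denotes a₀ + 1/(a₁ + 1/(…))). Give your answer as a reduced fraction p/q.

Starting at the tail and folding back:
Start with 7.
6 + 1/(7/1) = 6 + 1/7 = 43/7
2 + 1/(43/7) = 2 + 7/43 = 93/43
0 + 1/(93/43) = 0 + 43/93 = 43/93

43/93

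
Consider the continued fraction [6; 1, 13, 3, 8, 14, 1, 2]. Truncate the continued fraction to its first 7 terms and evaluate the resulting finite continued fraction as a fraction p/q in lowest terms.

37513/5413

Use the convergent recurrence hₖ = aₖ·hₖ₋₁ + hₖ₋₂ (and likewise for the denominators kₖ):
a_0 = 6: 6/1
a_1 = 1: 7/1
a_2 = 13: 97/14
a_3 = 3: 298/43
a_4 = 8: 2481/358
a_5 = 14: 35032/5055
a_6 = 1: 37513/5413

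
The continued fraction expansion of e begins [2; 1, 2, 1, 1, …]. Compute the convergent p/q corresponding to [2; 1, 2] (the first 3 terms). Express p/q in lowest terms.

8/3

Start with 2.
1 + 1/(2/1) = 1 + 1/2 = 3/2
2 + 1/(3/2) = 2 + 2/3 = 8/3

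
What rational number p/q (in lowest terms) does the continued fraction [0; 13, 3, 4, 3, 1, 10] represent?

592/7879

a_0 = 0: 0/1
a_1 = 13: 1/13
a_2 = 3: 3/40
a_3 = 4: 13/173
a_4 = 3: 42/559
a_5 = 1: 55/732
a_6 = 10: 592/7879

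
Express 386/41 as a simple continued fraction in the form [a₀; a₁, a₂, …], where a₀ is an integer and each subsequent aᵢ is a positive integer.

386 = 9·41 + 17, so a_0 = 9
41 = 2·17 + 7, so a_1 = 2
17 = 2·7 + 3, so a_2 = 2
7 = 2·3 + 1, so a_3 = 2
3 = 3·1 + 0, so a_4 = 3

[9; 2, 2, 2, 3]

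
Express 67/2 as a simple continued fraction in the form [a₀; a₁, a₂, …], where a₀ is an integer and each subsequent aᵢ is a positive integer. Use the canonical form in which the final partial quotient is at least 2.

67 ÷ 2 → quotient 33, remainder 1
2 ÷ 1 → quotient 2, remainder 0

[33; 2]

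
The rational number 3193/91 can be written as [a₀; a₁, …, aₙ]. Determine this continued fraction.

3193 = 35·91 + 8, so a_0 = 35
91 = 11·8 + 3, so a_1 = 11
8 = 2·3 + 2, so a_2 = 2
3 = 1·2 + 1, so a_3 = 1
2 = 2·1 + 0, so a_4 = 2

[35; 11, 2, 1, 2]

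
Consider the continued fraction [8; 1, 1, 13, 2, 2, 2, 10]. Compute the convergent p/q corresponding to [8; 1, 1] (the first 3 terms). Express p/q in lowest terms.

Start with 1.
1 + 1/(1/1) = 1 + 1/1 = 2/1
8 + 1/(2/1) = 8 + 1/2 = 17/2

17/2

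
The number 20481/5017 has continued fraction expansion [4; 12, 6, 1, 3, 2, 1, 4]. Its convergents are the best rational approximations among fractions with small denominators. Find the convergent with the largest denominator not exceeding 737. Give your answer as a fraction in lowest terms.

1339/328

a_0 = 4: 4/1  (≤ bound)
a_1 = 12: 49/12  (≤ bound)
a_2 = 6: 298/73  (≤ bound)
a_3 = 1: 347/85  (≤ bound)
a_4 = 3: 1339/328  (≤ bound)
a_5 = 2: 3025/741  (> 737, stop)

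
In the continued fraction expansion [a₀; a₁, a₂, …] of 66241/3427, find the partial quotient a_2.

66241 = 19·3427 + 1128, so a_0 = 19
3427 = 3·1128 + 43, so a_1 = 3
1128 = 26·43 + 10, so a_2 = 26

26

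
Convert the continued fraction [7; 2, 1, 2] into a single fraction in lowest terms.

59/8

Start with 2.
1 + 1/(2/1) = 1 + 1/2 = 3/2
2 + 1/(3/2) = 2 + 2/3 = 8/3
7 + 1/(8/3) = 7 + 3/8 = 59/8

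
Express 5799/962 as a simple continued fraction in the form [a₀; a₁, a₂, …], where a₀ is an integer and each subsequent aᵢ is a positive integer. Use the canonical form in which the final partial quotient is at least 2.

[6; 35, 1, 1, 1, 2, 3]

5799 = 6·962 + 27, so a_0 = 6
962 = 35·27 + 17, so a_1 = 35
27 = 1·17 + 10, so a_2 = 1
17 = 1·10 + 7, so a_3 = 1
10 = 1·7 + 3, so a_4 = 1
7 = 2·3 + 1, so a_5 = 2
3 = 3·1 + 0, so a_6 = 3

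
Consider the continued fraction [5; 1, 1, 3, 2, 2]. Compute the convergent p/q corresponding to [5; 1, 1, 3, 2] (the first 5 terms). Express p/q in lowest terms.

Collapse the nested fraction from the inside out:
Start with 2.
3 + 1/(2/1) = 3 + 1/2 = 7/2
1 + 1/(7/2) = 1 + 2/7 = 9/7
1 + 1/(9/7) = 1 + 7/9 = 16/9
5 + 1/(16/9) = 5 + 9/16 = 89/16

89/16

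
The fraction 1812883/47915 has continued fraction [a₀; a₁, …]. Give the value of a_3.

13

1812883 ÷ 47915 → quotient 37, remainder 40028
47915 ÷ 40028 → quotient 1, remainder 7887
40028 ÷ 7887 → quotient 5, remainder 593
7887 ÷ 593 → quotient 13, remainder 178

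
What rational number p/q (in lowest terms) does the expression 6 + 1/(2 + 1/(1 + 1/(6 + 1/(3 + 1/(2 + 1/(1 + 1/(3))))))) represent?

Start with 3.
1 + 1/(3/1) = 1 + 1/3 = 4/3
2 + 1/(4/3) = 2 + 3/4 = 11/4
3 + 1/(11/4) = 3 + 4/11 = 37/11
6 + 1/(37/11) = 6 + 11/37 = 233/37
1 + 1/(233/37) = 1 + 37/233 = 270/233
2 + 1/(270/233) = 2 + 233/270 = 773/270
6 + 1/(773/270) = 6 + 270/773 = 4908/773

4908/773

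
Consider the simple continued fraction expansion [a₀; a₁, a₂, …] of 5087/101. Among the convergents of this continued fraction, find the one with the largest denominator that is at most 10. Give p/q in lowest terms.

403/8

a_0 = 50: 50/1  (≤ bound)
a_1 = 2: 101/2  (≤ bound)
a_2 = 1: 151/3  (≤ bound)
a_3 = 2: 403/8  (≤ bound)
a_4 = 1: 554/11  (> 10, stop)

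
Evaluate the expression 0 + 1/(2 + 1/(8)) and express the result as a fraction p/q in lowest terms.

a_0 = 0: 0/1
a_1 = 2: 1/2
a_2 = 8: 8/17

8/17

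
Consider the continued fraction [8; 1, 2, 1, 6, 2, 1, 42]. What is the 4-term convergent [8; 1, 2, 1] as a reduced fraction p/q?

Work from the innermost term outward:
Start with 1.
2 + 1/(1/1) = 2 + 1/1 = 3/1
1 + 1/(3/1) = 1 + 1/3 = 4/3
8 + 1/(4/3) = 8 + 3/4 = 35/4

35/4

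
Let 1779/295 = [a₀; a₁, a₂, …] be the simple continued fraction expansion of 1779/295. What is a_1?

32

1779 ÷ 295 → quotient 6, remainder 9
295 ÷ 9 → quotient 32, remainder 7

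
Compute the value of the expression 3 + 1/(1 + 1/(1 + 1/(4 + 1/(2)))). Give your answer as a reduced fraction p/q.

71/20

Build up convergents one term at a time:
a_0 = 3: 3/1
a_1 = 1: 4/1
a_2 = 1: 7/2
a_3 = 4: 32/9
a_4 = 2: 71/20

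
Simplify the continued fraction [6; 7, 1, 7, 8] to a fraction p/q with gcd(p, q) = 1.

Starting at the tail and folding back:
Start with 8.
7 + 1/(8/1) = 7 + 1/8 = 57/8
1 + 1/(57/8) = 1 + 8/57 = 65/57
7 + 1/(65/57) = 7 + 57/65 = 512/65
6 + 1/(512/65) = 6 + 65/512 = 3137/512

3137/512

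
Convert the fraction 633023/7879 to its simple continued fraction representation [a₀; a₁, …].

[80; 2, 1, 10, 1, 3, 28, 2]

Repeatedly divide and take the remainder:
633023 = 80·7879 + 2703, so a_0 = 80
7879 = 2·2703 + 2473, so a_1 = 2
2703 = 1·2473 + 230, so a_2 = 1
2473 = 10·230 + 173, so a_3 = 10
230 = 1·173 + 57, so a_4 = 1
173 = 3·57 + 2, so a_5 = 3
57 = 28·2 + 1, so a_6 = 28
2 = 2·1 + 0, so a_7 = 2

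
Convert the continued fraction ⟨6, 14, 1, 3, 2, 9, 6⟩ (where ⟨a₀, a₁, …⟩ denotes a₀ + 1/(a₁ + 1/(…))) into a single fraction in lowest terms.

46533/7669

Compute successive convergents:
a_0 = 6: 6/1
a_1 = 14: 85/14
a_2 = 1: 91/15
a_3 = 3: 358/59
a_4 = 2: 807/133
a_5 = 9: 7621/1256
a_6 = 6: 46533/7669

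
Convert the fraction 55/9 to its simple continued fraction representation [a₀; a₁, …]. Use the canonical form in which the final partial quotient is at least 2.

[6; 9]

Run the Euclidean algorithm, recording each quotient:
55 = 6·9 + 1, so a_0 = 6
9 = 9·1 + 0, so a_1 = 9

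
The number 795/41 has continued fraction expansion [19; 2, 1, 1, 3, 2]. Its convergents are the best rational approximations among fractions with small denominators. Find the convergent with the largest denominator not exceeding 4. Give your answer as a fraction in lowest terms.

58/3

a_0 = 19: 19/1  (≤ bound)
a_1 = 2: 39/2  (≤ bound)
a_2 = 1: 58/3  (≤ bound)
a_3 = 1: 97/5  (> 4, stop)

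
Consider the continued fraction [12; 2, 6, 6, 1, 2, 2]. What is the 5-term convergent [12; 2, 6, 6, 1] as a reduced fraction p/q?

Build up convergents one term at a time:
a_0 = 12: 12/1
a_1 = 2: 25/2
a_2 = 6: 162/13
a_3 = 6: 997/80
a_4 = 1: 1159/93

1159/93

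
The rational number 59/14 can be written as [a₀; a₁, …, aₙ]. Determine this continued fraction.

[4; 4, 1, 2]

Repeatedly divide and take the remainder:
⌊59/14⌋ = 4, remainder 3
⌊14/3⌋ = 4, remainder 2
⌊3/2⌋ = 1, remainder 1
⌊2/1⌋ = 2, remainder 0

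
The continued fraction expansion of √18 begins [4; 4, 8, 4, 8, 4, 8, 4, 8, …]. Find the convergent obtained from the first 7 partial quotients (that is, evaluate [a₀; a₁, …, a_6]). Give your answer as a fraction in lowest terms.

161564/38081

Start with 8.
4 + 1/(8/1) = 4 + 1/8 = 33/8
8 + 1/(33/8) = 8 + 8/33 = 272/33
4 + 1/(272/33) = 4 + 33/272 = 1121/272
8 + 1/(1121/272) = 8 + 272/1121 = 9240/1121
4 + 1/(9240/1121) = 4 + 1121/9240 = 38081/9240
4 + 1/(38081/9240) = 4 + 9240/38081 = 161564/38081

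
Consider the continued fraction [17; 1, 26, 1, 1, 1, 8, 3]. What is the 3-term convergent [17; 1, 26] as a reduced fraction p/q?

Use the convergent recurrence hₖ = aₖ·hₖ₋₁ + hₖ₋₂ (and likewise for the denominators kₖ):
a_0 = 17: 17/1
a_1 = 1: 18/1
a_2 = 26: 485/27

485/27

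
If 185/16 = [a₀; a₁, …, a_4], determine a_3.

185 = 11·16 + 9, so a_0 = 11
16 = 1·9 + 7, so a_1 = 1
9 = 1·7 + 2, so a_2 = 1
7 = 3·2 + 1, so a_3 = 3

3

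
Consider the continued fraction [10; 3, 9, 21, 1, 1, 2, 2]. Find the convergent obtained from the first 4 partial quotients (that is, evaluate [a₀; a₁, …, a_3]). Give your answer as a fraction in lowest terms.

a_0 = 10: 10/1
a_1 = 3: 31/3
a_2 = 9: 289/28
a_3 = 21: 6100/591

6100/591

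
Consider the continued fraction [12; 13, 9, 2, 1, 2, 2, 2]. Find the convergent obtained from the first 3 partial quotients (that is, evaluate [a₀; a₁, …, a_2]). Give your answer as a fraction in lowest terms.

1425/118

Starting at the tail and folding back:
Start with 9.
13 + 1/(9/1) = 13 + 1/9 = 118/9
12 + 1/(118/9) = 12 + 9/118 = 1425/118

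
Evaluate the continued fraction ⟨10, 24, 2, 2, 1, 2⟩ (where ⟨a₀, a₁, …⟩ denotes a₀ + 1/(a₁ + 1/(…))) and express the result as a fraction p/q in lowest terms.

Start with 2.
1 + 1/(2/1) = 1 + 1/2 = 3/2
2 + 1/(3/2) = 2 + 2/3 = 8/3
2 + 1/(8/3) = 2 + 3/8 = 19/8
24 + 1/(19/8) = 24 + 8/19 = 464/19
10 + 1/(464/19) = 10 + 19/464 = 4659/464

4659/464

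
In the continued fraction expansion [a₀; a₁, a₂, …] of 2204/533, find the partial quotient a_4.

Run the Euclidean algorithm, recording each quotient:
2204 = 4·533 + 72, so a_0 = 4
533 = 7·72 + 29, so a_1 = 7
72 = 2·29 + 14, so a_2 = 2
29 = 2·14 + 1, so a_3 = 2
14 = 14·1 + 0, so a_4 = 14

14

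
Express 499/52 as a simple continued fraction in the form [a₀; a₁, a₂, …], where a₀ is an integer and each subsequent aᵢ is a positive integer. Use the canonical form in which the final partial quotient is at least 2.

[9; 1, 1, 2, 10]

Apply division with remainder until the remainder is 0:
⌊499/52⌋ = 9, remainder 31
⌊52/31⌋ = 1, remainder 21
⌊31/21⌋ = 1, remainder 10
⌊21/10⌋ = 2, remainder 1
⌊10/1⌋ = 10, remainder 0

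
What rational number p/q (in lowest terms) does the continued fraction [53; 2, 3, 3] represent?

1229/23

Work from the innermost term outward:
Start with 3.
3 + 1/(3/1) = 3 + 1/3 = 10/3
2 + 1/(10/3) = 2 + 3/10 = 23/10
53 + 1/(23/10) = 53 + 10/23 = 1229/23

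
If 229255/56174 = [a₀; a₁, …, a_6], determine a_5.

229255 = 4·56174 + 4559, so a_0 = 4
56174 = 12·4559 + 1466, so a_1 = 12
4559 = 3·1466 + 161, so a_2 = 3
1466 = 9·161 + 17, so a_3 = 9
161 = 9·17 + 8, so a_4 = 9
17 = 2·8 + 1, so a_5 = 2

2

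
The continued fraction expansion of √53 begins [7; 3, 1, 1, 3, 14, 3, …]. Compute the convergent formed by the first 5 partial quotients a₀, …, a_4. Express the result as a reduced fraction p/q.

182/25

a_0 = 7: 7/1
a_1 = 3: 22/3
a_2 = 1: 29/4
a_3 = 1: 51/7
a_4 = 3: 182/25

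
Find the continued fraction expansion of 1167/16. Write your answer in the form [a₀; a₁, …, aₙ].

[72; 1, 15]

⌊1167/16⌋ = 72, remainder 15
⌊16/15⌋ = 1, remainder 1
⌊15/1⌋ = 15, remainder 0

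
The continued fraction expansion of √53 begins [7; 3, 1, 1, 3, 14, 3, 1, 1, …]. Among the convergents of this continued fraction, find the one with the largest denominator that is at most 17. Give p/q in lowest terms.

List convergents until the denominator exceeds the bound:
a_0 = 7: 7/1  (≤ bound)
a_1 = 3: 22/3  (≤ bound)
a_2 = 1: 29/4  (≤ bound)
a_3 = 1: 51/7  (≤ bound)
a_4 = 3: 182/25  (> 17, stop)

51/7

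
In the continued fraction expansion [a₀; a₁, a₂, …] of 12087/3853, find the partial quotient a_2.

Repeatedly divide and take the remainder:
12087 = 3·3853 + 528, so a_0 = 3
3853 = 7·528 + 157, so a_1 = 7
528 = 3·157 + 57, so a_2 = 3

3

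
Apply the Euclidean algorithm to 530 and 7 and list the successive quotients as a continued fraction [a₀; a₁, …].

[75; 1, 2, 2]

Repeatedly divide and take the remainder:
530 ÷ 7 → quotient 75, remainder 5
7 ÷ 5 → quotient 1, remainder 2
5 ÷ 2 → quotient 2, remainder 1
2 ÷ 1 → quotient 2, remainder 0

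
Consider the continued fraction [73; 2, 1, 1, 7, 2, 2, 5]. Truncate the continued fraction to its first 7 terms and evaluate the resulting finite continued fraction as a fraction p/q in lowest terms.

Compute successive convergents:
a_0 = 73: 73/1
a_1 = 2: 147/2
a_2 = 1: 220/3
a_3 = 1: 367/5
a_4 = 7: 2789/38
a_5 = 2: 5945/81
a_6 = 2: 14679/200

14679/200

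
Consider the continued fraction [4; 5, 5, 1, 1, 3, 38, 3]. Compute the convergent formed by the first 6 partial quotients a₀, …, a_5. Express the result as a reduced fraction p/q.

a_0 = 4: 4/1
a_1 = 5: 21/5
a_2 = 5: 109/26
a_3 = 1: 130/31
a_4 = 1: 239/57
a_5 = 3: 847/202

847/202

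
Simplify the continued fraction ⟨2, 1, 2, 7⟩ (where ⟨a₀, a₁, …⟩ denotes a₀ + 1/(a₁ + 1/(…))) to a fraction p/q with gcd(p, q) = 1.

59/22

a_0 = 2: 2/1
a_1 = 1: 3/1
a_2 = 2: 8/3
a_3 = 7: 59/22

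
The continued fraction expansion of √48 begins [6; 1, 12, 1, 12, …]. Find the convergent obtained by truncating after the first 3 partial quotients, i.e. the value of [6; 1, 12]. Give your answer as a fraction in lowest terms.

90/13

Build up convergents one term at a time:
a_0 = 6: 6/1
a_1 = 1: 7/1
a_2 = 12: 90/13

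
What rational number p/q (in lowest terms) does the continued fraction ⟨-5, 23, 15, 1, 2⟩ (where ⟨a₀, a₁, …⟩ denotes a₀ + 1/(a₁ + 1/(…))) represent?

a_0 = -5: -5/1
a_1 = 23: -114/23
a_2 = 15: -1715/346
a_3 = 1: -1829/369
a_4 = 2: -5373/1084

-5373/1084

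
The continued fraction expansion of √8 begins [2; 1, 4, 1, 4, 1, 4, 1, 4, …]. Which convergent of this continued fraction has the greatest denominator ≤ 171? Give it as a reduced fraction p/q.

a_0 = 2: 2/1  (≤ bound)
a_1 = 1: 3/1  (≤ bound)
a_2 = 4: 14/5  (≤ bound)
a_3 = 1: 17/6  (≤ bound)
a_4 = 4: 82/29  (≤ bound)
a_5 = 1: 99/35  (≤ bound)
a_6 = 4: 478/169  (≤ bound)
a_7 = 1: 577/204  (> 171, stop)

478/169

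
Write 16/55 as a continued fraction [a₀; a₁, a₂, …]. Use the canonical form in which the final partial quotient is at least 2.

16 = 0·55 + 16, so a_0 = 0
55 = 3·16 + 7, so a_1 = 3
16 = 2·7 + 2, so a_2 = 2
7 = 3·2 + 1, so a_3 = 3
2 = 2·1 + 0, so a_4 = 2

[0; 3, 2, 3, 2]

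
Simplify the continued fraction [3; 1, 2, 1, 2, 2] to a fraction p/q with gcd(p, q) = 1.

97/26

Start with 2.
2 + 1/(2/1) = 2 + 1/2 = 5/2
1 + 1/(5/2) = 1 + 2/5 = 7/5
2 + 1/(7/5) = 2 + 5/7 = 19/7
1 + 1/(19/7) = 1 + 7/19 = 26/19
3 + 1/(26/19) = 3 + 19/26 = 97/26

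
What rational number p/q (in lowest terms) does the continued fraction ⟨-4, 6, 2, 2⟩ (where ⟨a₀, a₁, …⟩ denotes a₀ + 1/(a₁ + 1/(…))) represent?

Start with 2.
2 + 1/(2/1) = 2 + 1/2 = 5/2
6 + 1/(5/2) = 6 + 2/5 = 32/5
-4 + 1/(32/5) = -4 + 5/32 = -123/32

-123/32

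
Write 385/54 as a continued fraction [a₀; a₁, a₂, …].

Repeatedly divide and take the remainder:
385 ÷ 54 → quotient 7, remainder 7
54 ÷ 7 → quotient 7, remainder 5
7 ÷ 5 → quotient 1, remainder 2
5 ÷ 2 → quotient 2, remainder 1
2 ÷ 1 → quotient 2, remainder 0

[7; 7, 1, 2, 2]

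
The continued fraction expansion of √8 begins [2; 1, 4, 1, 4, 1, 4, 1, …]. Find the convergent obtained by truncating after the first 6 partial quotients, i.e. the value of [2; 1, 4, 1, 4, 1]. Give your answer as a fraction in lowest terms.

99/35

Build up convergents one term at a time:
a_0 = 2: 2/1
a_1 = 1: 3/1
a_2 = 4: 14/5
a_3 = 1: 17/6
a_4 = 4: 82/29
a_5 = 1: 99/35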